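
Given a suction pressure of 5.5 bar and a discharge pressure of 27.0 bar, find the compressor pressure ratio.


PR = P_high / P_low
PR = 27.0 / 5.5
PR = 4.909

4.909


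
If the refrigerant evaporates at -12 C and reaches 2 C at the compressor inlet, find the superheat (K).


Superheat = T_suction - T_evap
Superheat = 2 - (-12)
Superheat = 14 K

14


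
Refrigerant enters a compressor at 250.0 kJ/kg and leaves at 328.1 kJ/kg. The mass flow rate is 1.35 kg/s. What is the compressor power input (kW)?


dh = 328.1 - 250.0 = 78.1 kJ/kg
W = m_dot * dh = 1.35 * 78.1 = 105.44 kW

105.44


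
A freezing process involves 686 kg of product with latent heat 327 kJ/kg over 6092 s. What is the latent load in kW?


Q_lat = m * h_fg / t
Q_lat = 686 * 327 / 6092
Q_lat = 36.82 kW

36.82


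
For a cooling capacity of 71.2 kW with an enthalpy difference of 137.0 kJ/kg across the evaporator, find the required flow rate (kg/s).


m_dot = Q / dh
m_dot = 71.2 / 137.0
m_dot = 0.5197 kg/s

0.5197


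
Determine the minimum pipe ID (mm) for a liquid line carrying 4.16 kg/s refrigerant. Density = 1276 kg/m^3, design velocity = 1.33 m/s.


A = m_dot / (rho * v) = 4.16 / (1276 * 1.33) = 0.002451269239 m^2
d = sqrt(4*A/pi) * 1000
d = 55.9 mm

55.9


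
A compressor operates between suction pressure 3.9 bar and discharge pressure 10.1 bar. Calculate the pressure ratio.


PR = P_high / P_low
PR = 10.1 / 3.9
PR = 2.59

2.59


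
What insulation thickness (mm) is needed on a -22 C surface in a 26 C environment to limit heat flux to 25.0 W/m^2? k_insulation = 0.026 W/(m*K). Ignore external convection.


dT = 26 - (-22) = 48 K
thickness = k * dT / q_max * 1000
thickness = 0.026 * 48 / 25.0 * 1000
thickness = 49.9 mm

49.9


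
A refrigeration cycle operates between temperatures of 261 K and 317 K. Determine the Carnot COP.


dT = 317 - 261 = 56 K
COP_carnot = T_cold / dT = 261 / 56
COP_carnot = 4.661

4.661


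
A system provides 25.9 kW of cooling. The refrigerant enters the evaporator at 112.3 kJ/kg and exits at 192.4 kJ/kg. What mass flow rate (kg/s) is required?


dh = 192.4 - 112.3 = 80.1 kJ/kg
m_dot = Q / dh = 25.9 / 80.1 = 0.3233 kg/s

0.3233


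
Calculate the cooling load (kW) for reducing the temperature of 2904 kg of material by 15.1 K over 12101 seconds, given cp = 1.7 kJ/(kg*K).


Q = m * cp * dT / t
Q = 2904 * 1.7 * 15.1 / 12101
Q = 6.16 kW

6.16


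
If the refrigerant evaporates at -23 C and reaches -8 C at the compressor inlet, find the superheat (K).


Superheat = T_suction - T_evap
Superheat = -8 - (-23)
Superheat = 15 K

15


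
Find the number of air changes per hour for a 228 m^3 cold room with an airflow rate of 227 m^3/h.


ACH = flow / volume
ACH = 227 / 228
ACH = 0.996

0.996


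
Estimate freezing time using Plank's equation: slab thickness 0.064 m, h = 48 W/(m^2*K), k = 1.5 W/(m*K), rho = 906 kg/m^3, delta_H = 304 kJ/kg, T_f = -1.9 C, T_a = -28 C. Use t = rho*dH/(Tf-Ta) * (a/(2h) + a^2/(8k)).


dT = -1.9 - (-28) = 26.1 K
term1 = a/(2h) = 0.064/(2*48) = 0.0006666666667
term2 = a^2/(8k) = 0.064^2/(8*1.5) = 0.0003413333333
t = rho*dH*1000/dT * (term1 + term2)
t = 906*304*1000/26.1 * (0.0006666666667 + 0.0003413333333)
t = 10637 s

10637


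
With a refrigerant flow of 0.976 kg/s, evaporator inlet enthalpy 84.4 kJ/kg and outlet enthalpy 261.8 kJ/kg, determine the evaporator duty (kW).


dh = 261.8 - 84.4 = 177.4 kJ/kg
Q_evap = m_dot * dh = 0.976 * 177.4
Q_evap = 173.14 kW

173.14


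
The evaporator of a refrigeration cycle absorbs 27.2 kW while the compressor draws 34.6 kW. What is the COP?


COP = Q_evap / W
COP = 27.2 / 34.6
COP = 0.786

0.786


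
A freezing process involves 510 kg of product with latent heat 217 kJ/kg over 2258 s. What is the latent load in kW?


Q_lat = m * h_fg / t
Q_lat = 510 * 217 / 2258
Q_lat = 49.01 kW

49.01


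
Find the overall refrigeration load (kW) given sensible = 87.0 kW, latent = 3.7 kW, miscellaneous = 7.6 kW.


Q_total = Q_s + Q_l + Q_misc
Q_total = 87.0 + 3.7 + 7.6
Q_total = 98.3 kW

98.3


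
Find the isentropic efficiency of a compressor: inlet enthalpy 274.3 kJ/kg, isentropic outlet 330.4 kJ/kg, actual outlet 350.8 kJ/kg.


dh_ideal = 330.4 - 274.3 = 56.1 kJ/kg
dh_actual = 350.8 - 274.3 = 76.5 kJ/kg
eta_s = dh_ideal / dh_actual = 56.1 / 76.5
eta_s = 0.7333

0.7333


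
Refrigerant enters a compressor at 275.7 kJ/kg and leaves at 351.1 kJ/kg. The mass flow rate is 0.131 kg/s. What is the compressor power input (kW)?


dh = 351.1 - 275.7 = 75.4 kJ/kg
W = m_dot * dh = 0.131 * 75.4 = 9.88 kW

9.88


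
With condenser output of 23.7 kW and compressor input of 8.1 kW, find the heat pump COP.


COP_hp = Q_cond / W
COP_hp = 23.7 / 8.1
COP_hp = 2.926

2.926


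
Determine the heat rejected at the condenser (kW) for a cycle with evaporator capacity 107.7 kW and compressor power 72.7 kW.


Q_cond = Q_evap + W
Q_cond = 107.7 + 72.7
Q_cond = 180.4 kW

180.4


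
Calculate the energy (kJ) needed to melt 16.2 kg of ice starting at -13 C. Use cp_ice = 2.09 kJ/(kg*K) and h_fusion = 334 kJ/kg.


Sensible heat = cp * dT = 2.09 * 13 = 27.17 kJ/kg
Total per kg = 27.17 + 334 = 361.17 kJ/kg
Q = m * total = 16.2 * 361.17
Q = 5851.0 kJ

5851.0


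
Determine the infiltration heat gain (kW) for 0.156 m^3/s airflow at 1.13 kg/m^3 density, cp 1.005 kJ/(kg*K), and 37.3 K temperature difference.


Q = V_dot * rho * cp * dT
Q = 0.156 * 1.13 * 1.005 * 37.3
Q = 6.608 kW

6.608


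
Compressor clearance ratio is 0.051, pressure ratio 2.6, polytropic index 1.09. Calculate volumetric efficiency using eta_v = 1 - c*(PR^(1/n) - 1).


PR^(1/n) = 2.6^(1/1.09) = 2.40275502
eta_v = 1 - 0.051 * (2.40275502 - 1)
eta_v = 0.9285

0.9285


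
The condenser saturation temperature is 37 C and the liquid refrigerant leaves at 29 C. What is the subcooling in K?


Subcooling = T_cond - T_liquid
Subcooling = 37 - 29
Subcooling = 8 K

8


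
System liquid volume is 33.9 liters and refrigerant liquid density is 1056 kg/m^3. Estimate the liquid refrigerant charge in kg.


Charge = V * rho / 1000
Charge = 33.9 * 1056 / 1000
Charge = 35.8 kg

35.8


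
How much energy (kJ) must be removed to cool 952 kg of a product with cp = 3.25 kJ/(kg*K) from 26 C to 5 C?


dT = 26 - (5) = 21 K
Q = m * cp * dT = 952 * 3.25 * 21
Q = 64974 kJ

64974


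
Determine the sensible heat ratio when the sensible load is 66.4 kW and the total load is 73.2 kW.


SHR = Q_sensible / Q_total
SHR = 66.4 / 73.2
SHR = 0.907

0.907


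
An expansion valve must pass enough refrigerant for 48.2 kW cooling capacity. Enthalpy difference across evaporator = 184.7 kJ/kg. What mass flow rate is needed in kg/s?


m_dot = Q / dh
m_dot = 48.2 / 184.7
m_dot = 0.261 kg/s

0.261


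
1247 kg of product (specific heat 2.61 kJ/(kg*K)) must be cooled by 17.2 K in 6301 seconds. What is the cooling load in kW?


Q = m * cp * dT / t
Q = 1247 * 2.61 * 17.2 / 6301
Q = 8.884 kW

8.884


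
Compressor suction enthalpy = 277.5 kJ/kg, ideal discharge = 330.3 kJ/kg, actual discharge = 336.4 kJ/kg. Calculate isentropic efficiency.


dh_ideal = 330.3 - 277.5 = 52.8 kJ/kg
dh_actual = 336.4 - 277.5 = 58.9 kJ/kg
eta_s = dh_ideal / dh_actual = 52.8 / 58.9
eta_s = 0.8964

0.8964


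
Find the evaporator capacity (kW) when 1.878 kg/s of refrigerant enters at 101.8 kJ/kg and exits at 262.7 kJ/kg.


dh = 262.7 - 101.8 = 160.9 kJ/kg
Q_evap = m_dot * dh = 1.878 * 160.9
Q_evap = 302.17 kW

302.17


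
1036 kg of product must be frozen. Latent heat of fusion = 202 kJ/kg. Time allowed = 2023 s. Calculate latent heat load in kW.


Q_lat = m * h_fg / t
Q_lat = 1036 * 202 / 2023
Q_lat = 103.45 kW

103.45


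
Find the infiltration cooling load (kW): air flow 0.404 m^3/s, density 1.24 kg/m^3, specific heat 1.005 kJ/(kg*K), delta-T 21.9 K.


Q = V_dot * rho * cp * dT
Q = 0.404 * 1.24 * 1.005 * 21.9
Q = 11.026 kW

11.026


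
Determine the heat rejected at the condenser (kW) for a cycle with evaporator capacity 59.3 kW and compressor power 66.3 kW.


Q_cond = Q_evap + W
Q_cond = 59.3 + 66.3
Q_cond = 125.6 kW

125.6


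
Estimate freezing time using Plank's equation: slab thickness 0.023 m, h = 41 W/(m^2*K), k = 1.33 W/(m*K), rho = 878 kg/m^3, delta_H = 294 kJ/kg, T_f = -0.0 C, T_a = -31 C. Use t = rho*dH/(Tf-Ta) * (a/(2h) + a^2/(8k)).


dT = -0.0 - (-31) = 31.0 K
term1 = a/(2h) = 0.023/(2*41) = 0.0002804878049
term2 = a^2/(8k) = 0.023^2/(8*1.33) = 0.00004971804511
t = rho*dH*1000/dT * (term1 + term2)
t = 878*294*1000/31.0 * (0.0002804878049 + 0.00004971804511)
t = 2750 s

2750


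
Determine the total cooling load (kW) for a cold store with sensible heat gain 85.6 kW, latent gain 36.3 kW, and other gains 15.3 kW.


Q_total = Q_s + Q_l + Q_misc
Q_total = 85.6 + 36.3 + 15.3
Q_total = 137.2 kW

137.2


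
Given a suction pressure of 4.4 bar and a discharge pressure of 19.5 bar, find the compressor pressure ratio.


PR = P_high / P_low
PR = 19.5 / 4.4
PR = 4.432

4.432


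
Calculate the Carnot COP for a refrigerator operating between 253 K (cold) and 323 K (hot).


dT = 323 - 253 = 70 K
COP_carnot = T_cold / dT = 253 / 70
COP_carnot = 3.614

3.614


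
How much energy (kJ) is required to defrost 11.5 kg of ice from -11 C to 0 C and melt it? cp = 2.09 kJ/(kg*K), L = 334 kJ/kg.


Sensible heat = cp * dT = 2.09 * 11 = 22.99 kJ/kg
Total per kg = 22.99 + 334 = 356.99 kJ/kg
Q = m * total = 11.5 * 356.99
Q = 4105.4 kJ

4105.4


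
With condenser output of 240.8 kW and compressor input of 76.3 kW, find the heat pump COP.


COP_hp = Q_cond / W
COP_hp = 240.8 / 76.3
COP_hp = 3.156

3.156


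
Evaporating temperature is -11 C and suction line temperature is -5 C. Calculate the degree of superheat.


Superheat = T_suction - T_evap
Superheat = -5 - (-11)
Superheat = 6 K

6


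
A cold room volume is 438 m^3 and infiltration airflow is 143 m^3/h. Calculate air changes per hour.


ACH = flow / volume
ACH = 143 / 438
ACH = 0.326

0.326


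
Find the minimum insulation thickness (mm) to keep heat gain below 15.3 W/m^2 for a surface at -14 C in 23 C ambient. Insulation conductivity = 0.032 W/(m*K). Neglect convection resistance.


dT = 23 - (-14) = 37 K
thickness = k * dT / q_max * 1000
thickness = 0.032 * 37 / 15.3 * 1000
thickness = 77.4 mm

77.4


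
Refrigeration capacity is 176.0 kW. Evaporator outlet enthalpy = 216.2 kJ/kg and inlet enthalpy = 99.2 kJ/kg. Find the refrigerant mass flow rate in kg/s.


dh = 216.2 - 99.2 = 117.0 kJ/kg
m_dot = Q / dh = 176.0 / 117.0 = 1.5043 kg/s

1.5043


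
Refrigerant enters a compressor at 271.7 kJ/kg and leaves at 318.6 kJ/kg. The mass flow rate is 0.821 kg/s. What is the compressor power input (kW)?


dh = 318.6 - 271.7 = 46.9 kJ/kg
W = m_dot * dh = 0.821 * 46.9 = 38.5 kW

38.5


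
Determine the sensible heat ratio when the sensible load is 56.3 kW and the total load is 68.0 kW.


SHR = Q_sensible / Q_total
SHR = 56.3 / 68.0
SHR = 0.828

0.828


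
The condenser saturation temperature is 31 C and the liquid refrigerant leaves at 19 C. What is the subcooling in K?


Subcooling = T_cond - T_liquid
Subcooling = 31 - 19
Subcooling = 12 K

12


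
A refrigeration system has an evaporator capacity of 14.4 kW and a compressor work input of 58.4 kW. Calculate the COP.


COP = Q_evap / W
COP = 14.4 / 58.4
COP = 0.247

0.247


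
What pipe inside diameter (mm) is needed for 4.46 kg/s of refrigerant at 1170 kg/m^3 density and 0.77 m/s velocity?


A = m_dot / (rho * v) = 4.46 / (1170 * 0.77) = 0.004950604951 m^2
d = sqrt(4*A/pi) * 1000
d = 79.4 mm

79.4


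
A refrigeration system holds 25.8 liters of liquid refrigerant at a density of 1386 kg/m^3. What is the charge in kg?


Charge = V * rho / 1000
Charge = 25.8 * 1386 / 1000
Charge = 35.76 kg

35.76


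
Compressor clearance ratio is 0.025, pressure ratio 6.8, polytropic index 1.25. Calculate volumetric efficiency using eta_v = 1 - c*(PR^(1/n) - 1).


PR^(1/n) = 6.8^(1/1.25) = 4.63454529
eta_v = 1 - 0.025 * (4.63454529 - 1)
eta_v = 0.9091

0.9091


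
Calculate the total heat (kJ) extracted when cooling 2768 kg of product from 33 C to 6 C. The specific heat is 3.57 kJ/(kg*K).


dT = 33 - (6) = 27 K
Q = m * cp * dT = 2768 * 3.57 * 27
Q = 266808 kJ

266808


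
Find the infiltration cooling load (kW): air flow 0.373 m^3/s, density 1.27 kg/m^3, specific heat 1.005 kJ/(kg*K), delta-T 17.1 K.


Q = V_dot * rho * cp * dT
Q = 0.373 * 1.27 * 1.005 * 17.1
Q = 8.141 kW

8.141


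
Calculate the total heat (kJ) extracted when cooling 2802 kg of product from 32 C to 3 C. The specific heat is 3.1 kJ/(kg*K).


dT = 32 - (3) = 29 K
Q = m * cp * dT = 2802 * 3.1 * 29
Q = 251900 kJ

251900


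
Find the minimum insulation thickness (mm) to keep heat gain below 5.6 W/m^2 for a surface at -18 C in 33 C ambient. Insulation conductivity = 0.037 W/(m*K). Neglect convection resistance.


dT = 33 - (-18) = 51 K
thickness = k * dT / q_max * 1000
thickness = 0.037 * 51 / 5.6 * 1000
thickness = 337.0 mm

337.0


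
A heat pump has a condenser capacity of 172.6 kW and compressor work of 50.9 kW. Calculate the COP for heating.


COP_hp = Q_cond / W
COP_hp = 172.6 / 50.9
COP_hp = 3.391

3.391


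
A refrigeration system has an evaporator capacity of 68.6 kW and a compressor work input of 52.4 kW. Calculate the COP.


COP = Q_evap / W
COP = 68.6 / 52.4
COP = 1.309

1.309


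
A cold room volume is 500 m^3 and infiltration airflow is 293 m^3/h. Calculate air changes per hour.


ACH = flow / volume
ACH = 293 / 500
ACH = 0.586

0.586


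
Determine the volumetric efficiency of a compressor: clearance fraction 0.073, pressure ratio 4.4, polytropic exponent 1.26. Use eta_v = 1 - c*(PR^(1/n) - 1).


PR^(1/n) = 4.4^(1/1.26) = 3.24098281
eta_v = 1 - 0.073 * (3.24098281 - 1)
eta_v = 0.8364

0.8364


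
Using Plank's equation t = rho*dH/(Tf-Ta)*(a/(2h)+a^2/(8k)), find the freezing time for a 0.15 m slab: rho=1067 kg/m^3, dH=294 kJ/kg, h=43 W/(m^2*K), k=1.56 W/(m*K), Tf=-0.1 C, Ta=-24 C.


dT = -0.1 - (-24) = 23.9 K
term1 = a/(2h) = 0.15/(2*43) = 0.001744186047
term2 = a^2/(8k) = 0.15^2/(8*1.56) = 0.001802884615
t = rho*dH*1000/dT * (term1 + term2)
t = 1067*294*1000/23.9 * (0.001744186047 + 0.001802884615)
t = 46557 s

46557


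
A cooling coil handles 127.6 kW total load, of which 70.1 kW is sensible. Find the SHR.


SHR = Q_sensible / Q_total
SHR = 70.1 / 127.6
SHR = 0.549

0.549


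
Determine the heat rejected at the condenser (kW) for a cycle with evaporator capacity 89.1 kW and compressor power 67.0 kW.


Q_cond = Q_evap + W
Q_cond = 89.1 + 67.0
Q_cond = 156.1 kW

156.1


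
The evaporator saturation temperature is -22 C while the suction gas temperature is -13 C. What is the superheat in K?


Superheat = T_suction - T_evap
Superheat = -13 - (-22)
Superheat = 9 K

9


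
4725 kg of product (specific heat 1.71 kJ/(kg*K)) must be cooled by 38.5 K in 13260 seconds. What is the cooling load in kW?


Q = m * cp * dT / t
Q = 4725 * 1.71 * 38.5 / 13260
Q = 23.459 kW

23.459


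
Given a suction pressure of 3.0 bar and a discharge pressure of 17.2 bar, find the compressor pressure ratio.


PR = P_high / P_low
PR = 17.2 / 3.0
PR = 5.733

5.733


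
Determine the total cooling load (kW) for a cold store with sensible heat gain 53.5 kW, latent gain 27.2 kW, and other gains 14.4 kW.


Q_total = Q_s + Q_l + Q_misc
Q_total = 53.5 + 27.2 + 14.4
Q_total = 95.1 kW

95.1


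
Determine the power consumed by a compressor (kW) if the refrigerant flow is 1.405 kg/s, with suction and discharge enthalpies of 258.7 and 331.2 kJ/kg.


dh = 331.2 - 258.7 = 72.5 kJ/kg
W = m_dot * dh = 1.405 * 72.5 = 101.86 kW

101.86


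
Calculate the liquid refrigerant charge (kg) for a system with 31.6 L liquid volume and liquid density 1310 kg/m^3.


Charge = V * rho / 1000
Charge = 31.6 * 1310 / 1000
Charge = 41.4 kg

41.4


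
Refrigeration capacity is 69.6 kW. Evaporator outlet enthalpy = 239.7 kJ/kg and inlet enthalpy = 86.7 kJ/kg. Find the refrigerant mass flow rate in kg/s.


dh = 239.7 - 86.7 = 153.0 kJ/kg
m_dot = Q / dh = 69.6 / 153.0 = 0.4549 kg/s

0.4549


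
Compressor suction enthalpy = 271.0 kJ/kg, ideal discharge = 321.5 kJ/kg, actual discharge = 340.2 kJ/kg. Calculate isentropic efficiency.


dh_ideal = 321.5 - 271.0 = 50.5 kJ/kg
dh_actual = 340.2 - 271.0 = 69.2 kJ/kg
eta_s = dh_ideal / dh_actual = 50.5 / 69.2
eta_s = 0.7298

0.7298


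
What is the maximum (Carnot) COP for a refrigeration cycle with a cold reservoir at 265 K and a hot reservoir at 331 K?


dT = 331 - 265 = 66 K
COP_carnot = T_cold / dT = 265 / 66
COP_carnot = 4.015

4.015


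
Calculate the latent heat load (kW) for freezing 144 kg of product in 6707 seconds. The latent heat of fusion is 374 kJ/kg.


Q_lat = m * h_fg / t
Q_lat = 144 * 374 / 6707
Q_lat = 8.03 kW

8.03


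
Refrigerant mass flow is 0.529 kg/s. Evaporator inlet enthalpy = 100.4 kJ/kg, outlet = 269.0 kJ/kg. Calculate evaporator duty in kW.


dh = 269.0 - 100.4 = 168.6 kJ/kg
Q_evap = m_dot * dh = 0.529 * 168.6
Q_evap = 89.19 kW

89.19


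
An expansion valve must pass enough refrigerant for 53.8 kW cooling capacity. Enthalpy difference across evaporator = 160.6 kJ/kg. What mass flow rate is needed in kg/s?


m_dot = Q / dh
m_dot = 53.8 / 160.6
m_dot = 0.335 kg/s

0.335


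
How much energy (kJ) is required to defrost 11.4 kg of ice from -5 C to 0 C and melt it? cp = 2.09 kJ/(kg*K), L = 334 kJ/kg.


Sensible heat = cp * dT = 2.09 * 5 = 10.45 kJ/kg
Total per kg = 10.45 + 334 = 344.45 kJ/kg
Q = m * total = 11.4 * 344.45
Q = 3926.7 kJ

3926.7


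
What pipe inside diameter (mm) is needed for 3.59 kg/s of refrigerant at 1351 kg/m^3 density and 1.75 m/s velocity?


A = m_dot / (rho * v) = 3.59 / (1351 * 1.75) = 0.00151845194 m^2
d = sqrt(4*A/pi) * 1000
d = 44.0 mm

44.0


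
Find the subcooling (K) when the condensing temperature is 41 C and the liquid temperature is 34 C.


Subcooling = T_cond - T_liquid
Subcooling = 41 - 34
Subcooling = 7 K

7


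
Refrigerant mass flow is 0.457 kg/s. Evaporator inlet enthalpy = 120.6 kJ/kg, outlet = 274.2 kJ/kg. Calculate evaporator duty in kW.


dh = 274.2 - 120.6 = 153.6 kJ/kg
Q_evap = m_dot * dh = 0.457 * 153.6
Q_evap = 70.2 kW

70.2


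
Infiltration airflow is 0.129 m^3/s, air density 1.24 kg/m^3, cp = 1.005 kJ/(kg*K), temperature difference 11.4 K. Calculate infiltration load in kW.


Q = V_dot * rho * cp * dT
Q = 0.129 * 1.24 * 1.005 * 11.4
Q = 1.833 kW

1.833


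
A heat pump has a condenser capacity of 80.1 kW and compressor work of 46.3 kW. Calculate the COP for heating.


COP_hp = Q_cond / W
COP_hp = 80.1 / 46.3
COP_hp = 1.73

1.73


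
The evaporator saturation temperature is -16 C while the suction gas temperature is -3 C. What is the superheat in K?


Superheat = T_suction - T_evap
Superheat = -3 - (-16)
Superheat = 13 K

13


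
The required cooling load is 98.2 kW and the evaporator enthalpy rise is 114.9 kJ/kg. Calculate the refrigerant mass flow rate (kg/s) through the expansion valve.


m_dot = Q / dh
m_dot = 98.2 / 114.9
m_dot = 0.8547 kg/s

0.8547


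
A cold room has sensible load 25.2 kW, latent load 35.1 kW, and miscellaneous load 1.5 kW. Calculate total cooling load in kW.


Q_total = Q_s + Q_l + Q_misc
Q_total = 25.2 + 35.1 + 1.5
Q_total = 61.8 kW

61.8


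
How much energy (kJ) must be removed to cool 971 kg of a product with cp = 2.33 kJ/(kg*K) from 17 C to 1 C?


dT = 17 - (1) = 16 K
Q = m * cp * dT = 971 * 2.33 * 16
Q = 36199 kJ

36199


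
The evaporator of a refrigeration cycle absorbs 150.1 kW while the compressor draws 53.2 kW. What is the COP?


COP = Q_evap / W
COP = 150.1 / 53.2
COP = 2.821

2.821


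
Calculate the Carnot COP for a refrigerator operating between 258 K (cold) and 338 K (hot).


dT = 338 - 258 = 80 K
COP_carnot = T_cold / dT = 258 / 80
COP_carnot = 3.225

3.225


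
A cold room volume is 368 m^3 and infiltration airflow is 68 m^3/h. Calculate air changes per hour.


ACH = flow / volume
ACH = 68 / 368
ACH = 0.185

0.185


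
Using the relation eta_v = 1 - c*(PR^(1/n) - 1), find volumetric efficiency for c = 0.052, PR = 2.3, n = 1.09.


PR^(1/n) = 2.3^(1/1.09) = 2.14714018
eta_v = 1 - 0.052 * (2.14714018 - 1)
eta_v = 0.9403

0.9403


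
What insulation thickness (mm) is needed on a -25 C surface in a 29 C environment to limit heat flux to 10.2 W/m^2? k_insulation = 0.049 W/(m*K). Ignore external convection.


dT = 29 - (-25) = 54 K
thickness = k * dT / q_max * 1000
thickness = 0.049 * 54 / 10.2 * 1000
thickness = 259.4 mm

259.4


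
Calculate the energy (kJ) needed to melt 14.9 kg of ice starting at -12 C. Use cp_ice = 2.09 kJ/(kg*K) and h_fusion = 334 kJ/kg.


Sensible heat = cp * dT = 2.09 * 12 = 25.08 kJ/kg
Total per kg = 25.08 + 334 = 359.08 kJ/kg
Q = m * total = 14.9 * 359.08
Q = 5350.3 kJ

5350.3


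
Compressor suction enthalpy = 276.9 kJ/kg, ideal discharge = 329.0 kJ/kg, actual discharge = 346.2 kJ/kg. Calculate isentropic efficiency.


dh_ideal = 329.0 - 276.9 = 52.1 kJ/kg
dh_actual = 346.2 - 276.9 = 69.3 kJ/kg
eta_s = dh_ideal / dh_actual = 52.1 / 69.3
eta_s = 0.7518

0.7518


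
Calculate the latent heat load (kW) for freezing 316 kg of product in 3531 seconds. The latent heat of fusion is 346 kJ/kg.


Q_lat = m * h_fg / t
Q_lat = 316 * 346 / 3531
Q_lat = 30.96 kW

30.96


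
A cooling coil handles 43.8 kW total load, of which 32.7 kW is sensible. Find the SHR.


SHR = Q_sensible / Q_total
SHR = 32.7 / 43.8
SHR = 0.747

0.747


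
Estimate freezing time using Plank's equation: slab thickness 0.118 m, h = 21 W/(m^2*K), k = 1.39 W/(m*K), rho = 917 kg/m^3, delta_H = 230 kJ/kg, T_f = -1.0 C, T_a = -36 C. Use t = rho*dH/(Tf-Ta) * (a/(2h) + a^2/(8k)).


dT = -1.0 - (-36) = 35.0 K
term1 = a/(2h) = 0.118/(2*21) = 0.00280952381
term2 = a^2/(8k) = 0.118^2/(8*1.39) = 0.001252158273
t = rho*dH*1000/dT * (term1 + term2)
t = 917*230*1000/35.0 * (0.00280952381 + 0.001252158273)
t = 24476 s

24476


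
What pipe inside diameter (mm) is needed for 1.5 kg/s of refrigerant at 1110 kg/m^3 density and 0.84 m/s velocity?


A = m_dot / (rho * v) = 1.5 / (1110 * 0.84) = 0.001608751609 m^2
d = sqrt(4*A/pi) * 1000
d = 45.3 mm

45.3


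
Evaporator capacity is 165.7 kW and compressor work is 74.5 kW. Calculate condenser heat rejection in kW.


Q_cond = Q_evap + W
Q_cond = 165.7 + 74.5
Q_cond = 240.2 kW

240.2


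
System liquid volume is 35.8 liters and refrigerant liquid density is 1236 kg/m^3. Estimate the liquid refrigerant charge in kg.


Charge = V * rho / 1000
Charge = 35.8 * 1236 / 1000
Charge = 44.25 kg

44.25


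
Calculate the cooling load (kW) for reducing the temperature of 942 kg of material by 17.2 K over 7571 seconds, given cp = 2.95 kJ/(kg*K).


Q = m * cp * dT / t
Q = 942 * 2.95 * 17.2 / 7571
Q = 6.313 kW

6.313


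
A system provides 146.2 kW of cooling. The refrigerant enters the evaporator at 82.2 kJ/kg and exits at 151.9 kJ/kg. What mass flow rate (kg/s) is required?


dh = 151.9 - 82.2 = 69.7 kJ/kg
m_dot = Q / dh = 146.2 / 69.7 = 2.0976 kg/s

2.0976


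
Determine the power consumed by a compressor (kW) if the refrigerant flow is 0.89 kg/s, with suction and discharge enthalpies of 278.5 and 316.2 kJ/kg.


dh = 316.2 - 278.5 = 37.7 kJ/kg
W = m_dot * dh = 0.89 * 37.7 = 33.55 kW

33.55


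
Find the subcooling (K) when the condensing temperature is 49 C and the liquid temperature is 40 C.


Subcooling = T_cond - T_liquid
Subcooling = 49 - 40
Subcooling = 9 K

9


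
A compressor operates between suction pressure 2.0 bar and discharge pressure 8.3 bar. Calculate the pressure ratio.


PR = P_high / P_low
PR = 8.3 / 2.0
PR = 4.15

4.15


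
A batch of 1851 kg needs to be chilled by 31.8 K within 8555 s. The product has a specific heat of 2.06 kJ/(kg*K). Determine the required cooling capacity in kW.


Q = m * cp * dT / t
Q = 1851 * 2.06 * 31.8 / 8555
Q = 14.174 kW

14.174


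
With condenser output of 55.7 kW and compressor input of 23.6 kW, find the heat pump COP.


COP_hp = Q_cond / W
COP_hp = 55.7 / 23.6
COP_hp = 2.36

2.36


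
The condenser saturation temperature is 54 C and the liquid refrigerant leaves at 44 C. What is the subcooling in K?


Subcooling = T_cond - T_liquid
Subcooling = 54 - 44
Subcooling = 10 K

10


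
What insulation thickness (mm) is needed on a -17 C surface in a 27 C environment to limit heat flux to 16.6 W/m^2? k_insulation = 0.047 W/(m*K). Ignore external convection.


dT = 27 - (-17) = 44 K
thickness = k * dT / q_max * 1000
thickness = 0.047 * 44 / 16.6 * 1000
thickness = 124.6 mm

124.6


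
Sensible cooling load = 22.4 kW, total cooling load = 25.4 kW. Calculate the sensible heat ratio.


SHR = Q_sensible / Q_total
SHR = 22.4 / 25.4
SHR = 0.882

0.882


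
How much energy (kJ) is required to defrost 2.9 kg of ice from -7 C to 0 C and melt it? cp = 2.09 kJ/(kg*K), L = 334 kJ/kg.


Sensible heat = cp * dT = 2.09 * 7 = 14.63 kJ/kg
Total per kg = 14.63 + 334 = 348.63 kJ/kg
Q = m * total = 2.9 * 348.63
Q = 1011.0 kJ

1011.0


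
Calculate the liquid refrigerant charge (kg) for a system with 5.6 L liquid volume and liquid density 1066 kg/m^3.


Charge = V * rho / 1000
Charge = 5.6 * 1066 / 1000
Charge = 5.97 kg

5.97


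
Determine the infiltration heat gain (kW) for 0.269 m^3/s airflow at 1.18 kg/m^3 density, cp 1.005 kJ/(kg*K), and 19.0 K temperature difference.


Q = V_dot * rho * cp * dT
Q = 0.269 * 1.18 * 1.005 * 19.0
Q = 6.061 kW

6.061


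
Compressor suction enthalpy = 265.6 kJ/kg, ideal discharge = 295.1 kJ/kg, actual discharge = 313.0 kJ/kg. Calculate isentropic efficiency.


dh_ideal = 295.1 - 265.6 = 29.5 kJ/kg
dh_actual = 313.0 - 265.6 = 47.4 kJ/kg
eta_s = dh_ideal / dh_actual = 29.5 / 47.4
eta_s = 0.6224

0.6224


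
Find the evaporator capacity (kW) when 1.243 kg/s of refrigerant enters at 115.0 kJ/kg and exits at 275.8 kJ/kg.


dh = 275.8 - 115.0 = 160.8 kJ/kg
Q_evap = m_dot * dh = 1.243 * 160.8
Q_evap = 199.87 kW

199.87


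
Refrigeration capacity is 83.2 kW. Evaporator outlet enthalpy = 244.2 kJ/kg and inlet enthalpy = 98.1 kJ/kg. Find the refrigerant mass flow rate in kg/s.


dh = 244.2 - 98.1 = 146.1 kJ/kg
m_dot = Q / dh = 83.2 / 146.1 = 0.5695 kg/s

0.5695


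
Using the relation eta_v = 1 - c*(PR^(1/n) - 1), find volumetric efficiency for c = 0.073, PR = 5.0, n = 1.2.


PR^(1/n) = 5.0^(1/1.2) = 3.82362246
eta_v = 1 - 0.073 * (3.82362246 - 1)
eta_v = 0.7939

0.7939


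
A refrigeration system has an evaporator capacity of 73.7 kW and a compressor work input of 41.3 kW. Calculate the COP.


COP = Q_evap / W
COP = 73.7 / 41.3
COP = 1.785

1.785


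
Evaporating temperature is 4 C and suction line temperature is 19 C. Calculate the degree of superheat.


Superheat = T_suction - T_evap
Superheat = 19 - (4)
Superheat = 15 K

15


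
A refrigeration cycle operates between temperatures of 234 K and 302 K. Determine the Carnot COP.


dT = 302 - 234 = 68 K
COP_carnot = T_cold / dT = 234 / 68
COP_carnot = 3.441

3.441


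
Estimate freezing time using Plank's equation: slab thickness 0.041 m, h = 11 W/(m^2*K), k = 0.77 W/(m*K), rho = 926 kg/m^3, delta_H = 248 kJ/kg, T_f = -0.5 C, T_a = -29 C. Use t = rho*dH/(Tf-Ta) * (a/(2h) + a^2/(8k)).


dT = -0.5 - (-29) = 28.5 K
term1 = a/(2h) = 0.041/(2*11) = 0.001863636364
term2 = a^2/(8k) = 0.041^2/(8*0.77) = 0.0002728896104
t = rho*dH*1000/dT * (term1 + term2)
t = 926*248*1000/28.5 * (0.001863636364 + 0.0002728896104)
t = 17216 s

17216


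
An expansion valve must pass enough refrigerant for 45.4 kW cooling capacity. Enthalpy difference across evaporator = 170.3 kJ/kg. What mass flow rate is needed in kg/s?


m_dot = Q / dh
m_dot = 45.4 / 170.3
m_dot = 0.2666 kg/s

0.2666


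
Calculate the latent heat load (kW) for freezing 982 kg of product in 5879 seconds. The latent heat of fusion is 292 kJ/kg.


Q_lat = m * h_fg / t
Q_lat = 982 * 292 / 5879
Q_lat = 48.77 kW

48.77


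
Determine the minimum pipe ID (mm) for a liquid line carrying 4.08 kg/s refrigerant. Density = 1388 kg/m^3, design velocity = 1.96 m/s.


A = m_dot / (rho * v) = 4.08 / (1388 * 1.96) = 0.001499735341 m^2
d = sqrt(4*A/pi) * 1000
d = 43.7 mm

43.7


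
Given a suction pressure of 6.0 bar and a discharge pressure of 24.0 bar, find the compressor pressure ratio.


PR = P_high / P_low
PR = 24.0 / 6.0
PR = 4.0

4.0


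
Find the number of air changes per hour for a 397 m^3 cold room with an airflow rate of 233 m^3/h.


ACH = flow / volume
ACH = 233 / 397
ACH = 0.587

0.587


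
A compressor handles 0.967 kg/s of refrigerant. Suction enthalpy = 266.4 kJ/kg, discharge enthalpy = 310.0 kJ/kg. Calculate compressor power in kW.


dh = 310.0 - 266.4 = 43.6 kJ/kg
W = m_dot * dh = 0.967 * 43.6 = 42.16 kW

42.16


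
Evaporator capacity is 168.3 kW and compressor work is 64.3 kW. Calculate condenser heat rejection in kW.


Q_cond = Q_evap + W
Q_cond = 168.3 + 64.3
Q_cond = 232.6 kW

232.6


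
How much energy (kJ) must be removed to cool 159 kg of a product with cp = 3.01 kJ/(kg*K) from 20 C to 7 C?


dT = 20 - (7) = 13 K
Q = m * cp * dT = 159 * 3.01 * 13
Q = 6222 kJ

6222


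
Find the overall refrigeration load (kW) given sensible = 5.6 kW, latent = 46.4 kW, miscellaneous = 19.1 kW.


Q_total = Q_s + Q_l + Q_misc
Q_total = 5.6 + 46.4 + 19.1
Q_total = 71.1 kW

71.1


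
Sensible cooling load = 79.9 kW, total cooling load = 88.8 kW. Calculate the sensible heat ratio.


SHR = Q_sensible / Q_total
SHR = 79.9 / 88.8
SHR = 0.9

0.9


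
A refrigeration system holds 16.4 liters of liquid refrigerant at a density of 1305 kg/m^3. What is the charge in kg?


Charge = V * rho / 1000
Charge = 16.4 * 1305 / 1000
Charge = 21.4 kg

21.4


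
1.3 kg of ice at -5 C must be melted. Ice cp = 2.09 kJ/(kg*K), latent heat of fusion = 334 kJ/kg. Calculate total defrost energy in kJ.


Sensible heat = cp * dT = 2.09 * 5 = 10.45 kJ/kg
Total per kg = 10.45 + 334 = 344.45 kJ/kg
Q = m * total = 1.3 * 344.45
Q = 447.8 kJ

447.8


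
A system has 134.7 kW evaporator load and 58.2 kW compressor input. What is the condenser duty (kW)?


Q_cond = Q_evap + W
Q_cond = 134.7 + 58.2
Q_cond = 192.9 kW

192.9


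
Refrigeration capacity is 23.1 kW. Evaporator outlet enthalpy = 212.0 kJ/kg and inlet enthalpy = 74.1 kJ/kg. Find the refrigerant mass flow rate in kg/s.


dh = 212.0 - 74.1 = 137.9 kJ/kg
m_dot = Q / dh = 23.1 / 137.9 = 0.1675 kg/s

0.1675


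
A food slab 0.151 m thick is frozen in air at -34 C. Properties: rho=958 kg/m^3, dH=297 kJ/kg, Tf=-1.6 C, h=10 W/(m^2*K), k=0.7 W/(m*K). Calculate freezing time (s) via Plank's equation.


dT = -1.6 - (-34) = 32.4 K
term1 = a/(2h) = 0.151/(2*10) = 0.00755
term2 = a^2/(8k) = 0.151^2/(8*0.7) = 0.004071607143
t = rho*dH*1000/dT * (term1 + term2)
t = 958*297*1000/32.4 * (0.00755 + 0.004071607143)
t = 102057 s

102057


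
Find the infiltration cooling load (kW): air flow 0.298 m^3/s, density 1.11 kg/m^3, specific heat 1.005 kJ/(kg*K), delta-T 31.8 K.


Q = V_dot * rho * cp * dT
Q = 0.298 * 1.11 * 1.005 * 31.8
Q = 10.571 kW

10.571


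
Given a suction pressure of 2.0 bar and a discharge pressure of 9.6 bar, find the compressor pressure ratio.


PR = P_high / P_low
PR = 9.6 / 2.0
PR = 4.8

4.8


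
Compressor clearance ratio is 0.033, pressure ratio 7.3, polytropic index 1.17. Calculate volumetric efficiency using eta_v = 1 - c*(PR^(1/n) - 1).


PR^(1/n) = 7.3^(1/1.17) = 5.46868346
eta_v = 1 - 0.033 * (5.46868346 - 1)
eta_v = 0.8525

0.8525


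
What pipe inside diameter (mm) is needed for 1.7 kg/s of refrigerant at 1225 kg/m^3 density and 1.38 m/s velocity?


A = m_dot / (rho * v) = 1.7 / (1225 * 1.38) = 0.001005619639 m^2
d = sqrt(4*A/pi) * 1000
d = 35.8 mm

35.8


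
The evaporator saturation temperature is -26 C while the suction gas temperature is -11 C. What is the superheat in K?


Superheat = T_suction - T_evap
Superheat = -11 - (-26)
Superheat = 15 K

15


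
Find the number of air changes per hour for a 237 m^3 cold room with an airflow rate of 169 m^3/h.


ACH = flow / volume
ACH = 169 / 237
ACH = 0.713

0.713


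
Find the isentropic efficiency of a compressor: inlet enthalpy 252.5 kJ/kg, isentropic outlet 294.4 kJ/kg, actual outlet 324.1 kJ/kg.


dh_ideal = 294.4 - 252.5 = 41.9 kJ/kg
dh_actual = 324.1 - 252.5 = 71.6 kJ/kg
eta_s = dh_ideal / dh_actual = 41.9 / 71.6
eta_s = 0.5852

0.5852


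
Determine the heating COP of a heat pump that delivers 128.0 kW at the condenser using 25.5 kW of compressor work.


COP_hp = Q_cond / W
COP_hp = 128.0 / 25.5
COP_hp = 5.02

5.02


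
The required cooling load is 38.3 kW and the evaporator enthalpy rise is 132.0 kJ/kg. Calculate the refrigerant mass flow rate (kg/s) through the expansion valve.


m_dot = Q / dh
m_dot = 38.3 / 132.0
m_dot = 0.2902 kg/s

0.2902


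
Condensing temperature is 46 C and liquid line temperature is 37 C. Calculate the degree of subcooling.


Subcooling = T_cond - T_liquid
Subcooling = 46 - 37
Subcooling = 9 K

9


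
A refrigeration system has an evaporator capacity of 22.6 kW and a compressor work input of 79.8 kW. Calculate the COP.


COP = Q_evap / W
COP = 22.6 / 79.8
COP = 0.283

0.283


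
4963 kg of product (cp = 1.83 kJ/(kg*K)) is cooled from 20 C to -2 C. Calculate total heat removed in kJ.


dT = 20 - (-2) = 22 K
Q = m * cp * dT = 4963 * 1.83 * 22
Q = 199810 kJ

199810


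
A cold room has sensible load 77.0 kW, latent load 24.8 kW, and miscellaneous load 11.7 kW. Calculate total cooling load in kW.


Q_total = Q_s + Q_l + Q_misc
Q_total = 77.0 + 24.8 + 11.7
Q_total = 113.5 kW

113.5


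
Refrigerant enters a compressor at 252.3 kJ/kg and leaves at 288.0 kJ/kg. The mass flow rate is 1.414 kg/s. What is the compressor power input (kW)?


dh = 288.0 - 252.3 = 35.7 kJ/kg
W = m_dot * dh = 1.414 * 35.7 = 50.48 kW

50.48


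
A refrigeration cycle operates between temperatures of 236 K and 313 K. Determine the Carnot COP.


dT = 313 - 236 = 77 K
COP_carnot = T_cold / dT = 236 / 77
COP_carnot = 3.065

3.065


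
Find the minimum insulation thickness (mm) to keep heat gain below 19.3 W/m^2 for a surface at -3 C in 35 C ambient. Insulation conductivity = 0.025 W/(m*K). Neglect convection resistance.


dT = 35 - (-3) = 38 K
thickness = k * dT / q_max * 1000
thickness = 0.025 * 38 / 19.3 * 1000
thickness = 49.2 mm

49.2


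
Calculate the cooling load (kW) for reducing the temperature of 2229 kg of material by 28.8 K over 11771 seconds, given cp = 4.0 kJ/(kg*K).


Q = m * cp * dT / t
Q = 2229 * 4.0 * 28.8 / 11771
Q = 21.815 kW

21.815


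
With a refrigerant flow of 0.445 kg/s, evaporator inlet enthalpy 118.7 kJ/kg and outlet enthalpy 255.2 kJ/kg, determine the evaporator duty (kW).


dh = 255.2 - 118.7 = 136.5 kJ/kg
Q_evap = m_dot * dh = 0.445 * 136.5
Q_evap = 60.74 kW

60.74


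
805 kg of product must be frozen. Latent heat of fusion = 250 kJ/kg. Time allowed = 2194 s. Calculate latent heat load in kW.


Q_lat = m * h_fg / t
Q_lat = 805 * 250 / 2194
Q_lat = 91.73 kW

91.73


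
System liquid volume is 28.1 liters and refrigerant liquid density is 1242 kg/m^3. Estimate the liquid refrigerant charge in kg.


Charge = V * rho / 1000
Charge = 28.1 * 1242 / 1000
Charge = 34.9 kg

34.9


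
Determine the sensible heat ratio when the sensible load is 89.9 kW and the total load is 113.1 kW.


SHR = Q_sensible / Q_total
SHR = 89.9 / 113.1
SHR = 0.795

0.795


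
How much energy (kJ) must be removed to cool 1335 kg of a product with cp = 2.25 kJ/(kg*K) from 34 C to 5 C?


dT = 34 - (5) = 29 K
Q = m * cp * dT = 1335 * 2.25 * 29
Q = 87109 kJ

87109


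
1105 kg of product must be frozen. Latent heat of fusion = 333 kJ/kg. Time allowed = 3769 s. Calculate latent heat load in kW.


Q_lat = m * h_fg / t
Q_lat = 1105 * 333 / 3769
Q_lat = 97.63 kW

97.63


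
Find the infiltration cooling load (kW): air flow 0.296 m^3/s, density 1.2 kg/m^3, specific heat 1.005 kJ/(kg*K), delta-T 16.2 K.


Q = V_dot * rho * cp * dT
Q = 0.296 * 1.2 * 1.005 * 16.2
Q = 5.783 kW

5.783


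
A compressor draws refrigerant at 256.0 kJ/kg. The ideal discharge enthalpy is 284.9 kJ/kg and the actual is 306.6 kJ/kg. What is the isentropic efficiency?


dh_ideal = 284.9 - 256.0 = 28.9 kJ/kg
dh_actual = 306.6 - 256.0 = 50.6 kJ/kg
eta_s = dh_ideal / dh_actual = 28.9 / 50.6
eta_s = 0.5711

0.5711


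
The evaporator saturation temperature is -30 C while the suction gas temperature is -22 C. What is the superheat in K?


Superheat = T_suction - T_evap
Superheat = -22 - (-30)
Superheat = 8 K

8


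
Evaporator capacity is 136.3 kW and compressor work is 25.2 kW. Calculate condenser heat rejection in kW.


Q_cond = Q_evap + W
Q_cond = 136.3 + 25.2
Q_cond = 161.5 kW

161.5


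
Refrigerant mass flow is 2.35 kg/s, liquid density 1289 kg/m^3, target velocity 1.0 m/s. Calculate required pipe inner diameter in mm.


A = m_dot / (rho * v) = 2.35 / (1289 * 1.0) = 0.001823118697 m^2
d = sqrt(4*A/pi) * 1000
d = 48.2 mm

48.2


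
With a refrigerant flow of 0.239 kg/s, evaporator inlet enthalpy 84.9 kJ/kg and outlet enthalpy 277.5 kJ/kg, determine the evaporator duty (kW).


dh = 277.5 - 84.9 = 192.6 kJ/kg
Q_evap = m_dot * dh = 0.239 * 192.6
Q_evap = 46.03 kW

46.03


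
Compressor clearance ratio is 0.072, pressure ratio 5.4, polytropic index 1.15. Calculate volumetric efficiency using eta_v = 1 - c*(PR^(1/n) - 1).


PR^(1/n) = 5.4^(1/1.15) = 4.33375284
eta_v = 1 - 0.072 * (4.33375284 - 1)
eta_v = 0.76

0.76


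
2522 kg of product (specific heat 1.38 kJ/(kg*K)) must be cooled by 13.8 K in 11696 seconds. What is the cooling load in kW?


Q = m * cp * dT / t
Q = 2522 * 1.38 * 13.8 / 11696
Q = 4.106 kW

4.106


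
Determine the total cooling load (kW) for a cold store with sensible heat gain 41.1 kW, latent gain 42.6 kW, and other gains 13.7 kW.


Q_total = Q_s + Q_l + Q_misc
Q_total = 41.1 + 42.6 + 13.7
Q_total = 97.4 kW

97.4


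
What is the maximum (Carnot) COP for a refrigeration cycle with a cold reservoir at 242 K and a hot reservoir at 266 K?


dT = 266 - 242 = 24 K
COP_carnot = T_cold / dT = 242 / 24
COP_carnot = 10.083

10.083


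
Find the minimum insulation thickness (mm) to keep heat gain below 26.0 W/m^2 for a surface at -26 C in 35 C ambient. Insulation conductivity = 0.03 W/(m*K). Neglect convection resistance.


dT = 35 - (-26) = 61 K
thickness = k * dT / q_max * 1000
thickness = 0.03 * 61 / 26.0 * 1000
thickness = 70.4 mm

70.4


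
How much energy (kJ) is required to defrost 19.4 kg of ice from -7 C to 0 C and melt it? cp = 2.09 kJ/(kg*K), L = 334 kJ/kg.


Sensible heat = cp * dT = 2.09 * 7 = 14.63 kJ/kg
Total per kg = 14.63 + 334 = 348.63 kJ/kg
Q = m * total = 19.4 * 348.63
Q = 6763.4 kJ

6763.4


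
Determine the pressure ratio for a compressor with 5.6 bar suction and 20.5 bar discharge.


PR = P_high / P_low
PR = 20.5 / 5.6
PR = 3.661

3.661


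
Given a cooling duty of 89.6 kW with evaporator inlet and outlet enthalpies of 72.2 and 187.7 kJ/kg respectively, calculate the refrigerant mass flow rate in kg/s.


dh = 187.7 - 72.2 = 115.5 kJ/kg
m_dot = Q / dh = 89.6 / 115.5 = 0.7758 kg/s

0.7758


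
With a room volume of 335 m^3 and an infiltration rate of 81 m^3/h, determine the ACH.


ACH = flow / volume
ACH = 81 / 335
ACH = 0.242

0.242


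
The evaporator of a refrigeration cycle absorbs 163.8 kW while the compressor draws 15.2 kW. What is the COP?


COP = Q_evap / W
COP = 163.8 / 15.2
COP = 10.776

10.776
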